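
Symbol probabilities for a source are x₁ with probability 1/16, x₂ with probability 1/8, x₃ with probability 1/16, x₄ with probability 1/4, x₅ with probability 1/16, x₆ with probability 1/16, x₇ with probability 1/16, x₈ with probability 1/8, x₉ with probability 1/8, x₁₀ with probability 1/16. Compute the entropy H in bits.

3.125 bits

Each probability is a power of 1/2, so log₂(1/p) is an integer.
H = Σ p·log₂(1/p) = 1/16·4 + 1/8·3 + 1/16·4 + 1/4·2 + 1/16·4 + 1/16·4 + 1/16·4 + 1/8·3 + 1/8·3 + 1/16·4 = 3.125 bits.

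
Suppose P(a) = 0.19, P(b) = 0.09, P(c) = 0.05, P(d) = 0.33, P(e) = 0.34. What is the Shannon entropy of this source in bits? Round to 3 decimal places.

H = −Σ pᵢ log₂ pᵢ.
−0.19·log₂(0.19) = 0.4552
−0.09·log₂(0.09) = 0.3127
−0.05·log₂(0.05) = 0.2161
−0.33·log₂(0.33) = 0.5278
−0.34·log₂(0.34) = 0.5292
Sum ≈ 2.0410 → 2.041 bits.

2.041 bits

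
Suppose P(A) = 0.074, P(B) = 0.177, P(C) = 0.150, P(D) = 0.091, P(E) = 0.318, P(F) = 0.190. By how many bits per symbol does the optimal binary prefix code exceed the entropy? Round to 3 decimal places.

Entropy H = −Σ p log₂ p ≈ 2.4262 bits.
Huffman merges: 37/500+91/1000→33/200; 3/20+33/200→63/200; 177/1000+19/100→367/1000; 63/200+159/500→633/1000; 367/1000+633/1000→1. L = 62/25 ≈ 2.4800.
L − H = 2.4800 − 2.4262 = 0.054 bits.

0.054 bits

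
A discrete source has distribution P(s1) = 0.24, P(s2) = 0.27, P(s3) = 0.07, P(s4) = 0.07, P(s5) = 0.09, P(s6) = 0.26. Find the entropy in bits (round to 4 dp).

H = −Σ pᵢ log₂ pᵢ.
−0.24·log₂(0.24) = 0.4941
−0.27·log₂(0.27) = 0.5100
−0.07·log₂(0.07) = 0.2686
−0.07·log₂(0.07) = 0.2686
−0.09·log₂(0.09) = 0.3127
−0.26·log₂(0.26) = 0.5053
Sum ≈ 2.3592 → 2.3592 bits.

2.3592 bits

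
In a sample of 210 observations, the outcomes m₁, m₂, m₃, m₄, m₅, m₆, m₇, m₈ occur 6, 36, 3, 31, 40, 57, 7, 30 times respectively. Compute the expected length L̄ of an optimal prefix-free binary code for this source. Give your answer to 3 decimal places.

Probabilities are the counts divided by 210.
Repeatedly combine the two least-probable nodes; the expected code length is the sum of the merged weights.
merge 1/70 + 1/35 → 3/70
merge 1/30 + 3/70 → 8/105
merge 8/105 + 1/7 → 23/105
merge 31/210 + 6/35 → 67/210
merge 4/21 + 23/105 → 43/105
merge 19/70 + 67/210 → 62/105
merge 43/105 + 62/105 → 1
L = 3/70 + 8/105 + 23/105 + 67/210 + 43/105 + 62/105 + 1 = 93/35 ≈ 2.657 bits/symbol.

2.657 bits/symbol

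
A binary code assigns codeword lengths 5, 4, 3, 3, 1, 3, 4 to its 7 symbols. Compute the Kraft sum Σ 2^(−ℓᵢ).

With common denominator 2^5 = 32: Σ 2^(−ℓᵢ) = 1/32 + 2/32 + 4/32 + 4/32 + 16/32 + 4/32 + 2/32 = 33/32 = 1.03125.

1.03125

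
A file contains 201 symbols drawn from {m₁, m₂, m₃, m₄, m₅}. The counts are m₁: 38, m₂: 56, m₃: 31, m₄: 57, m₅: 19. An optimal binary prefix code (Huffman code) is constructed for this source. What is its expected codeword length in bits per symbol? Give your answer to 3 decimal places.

Probabilities are the counts divided by 201.
Repeatedly combine the two least-probable nodes; the expected code length is the sum of the merged weights.
merge 19/201 + 31/201 → 50/201
merge 38/201 + 50/201 → 88/201
merge 56/201 + 19/67 → 113/201
merge 88/201 + 113/201 → 1
L = 50/201 + 88/201 + 113/201 + 1 = 452/201 ≈ 2.249 bits/symbol.

2.249 bits/symbol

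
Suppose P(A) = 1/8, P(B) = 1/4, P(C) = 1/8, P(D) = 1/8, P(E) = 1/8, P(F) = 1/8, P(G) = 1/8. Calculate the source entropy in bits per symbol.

Each probability is a power of 1/2, so log₂(1/p) is an integer.
H = Σ p·log₂(1/p) = 1/8·3 + 1/4·2 + 1/8·3 + 1/8·3 + 1/8·3 + 1/8·3 + 1/8·3 = 2.75 bits.

2.75 bits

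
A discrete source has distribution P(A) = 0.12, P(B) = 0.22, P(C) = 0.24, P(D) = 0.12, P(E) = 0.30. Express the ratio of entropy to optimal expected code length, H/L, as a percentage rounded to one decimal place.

99.6%

Entropy H = −Σ p log₂ p ≈ 2.2299 bits.
Huffman merges: 3/25+3/25→6/25; 11/50+6/25→23/50; 6/25+3/10→27/50; 23/50+27/50→1. L = 56/25 ≈ 2.2400.
Efficiency = H/L = 2.2299/2.2400 = 99.6%.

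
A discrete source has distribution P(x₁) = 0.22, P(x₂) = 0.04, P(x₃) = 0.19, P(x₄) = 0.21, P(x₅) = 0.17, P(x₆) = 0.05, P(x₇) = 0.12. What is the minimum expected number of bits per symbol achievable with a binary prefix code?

Repeatedly combine the two least-probable nodes; the expected code length is the sum of the merged weights.
merge 1/25 + 1/20 → 9/100
merge 9/100 + 3/25 → 21/100
merge 17/100 + 19/100 → 9/25
merge 21/100 + 21/100 → 21/50
merge 11/50 + 9/25 → 29/50
merge 21/50 + 29/50 → 1
L = 9/100 + 21/100 + 9/25 + 21/50 + 29/50 + 1 = 133/50 = 2.66 bits/symbol.

2.66 bits/symbol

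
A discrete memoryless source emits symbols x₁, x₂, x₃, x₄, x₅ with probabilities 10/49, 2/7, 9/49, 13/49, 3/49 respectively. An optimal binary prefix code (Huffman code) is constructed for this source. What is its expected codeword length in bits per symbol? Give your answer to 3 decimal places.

Repeatedly combine the two least-probable nodes; the expected code length is the sum of the merged weights.
merge 3/49 + 9/49 → 12/49
merge 10/49 + 12/49 → 22/49
merge 13/49 + 2/7 → 27/49
merge 22/49 + 27/49 → 1
L = 12/49 + 22/49 + 27/49 + 1 = 110/49 ≈ 2.245 bits/symbol.

2.245 bits/symbol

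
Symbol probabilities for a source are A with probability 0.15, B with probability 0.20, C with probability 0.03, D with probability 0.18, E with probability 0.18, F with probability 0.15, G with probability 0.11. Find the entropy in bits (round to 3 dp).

2.678 bits

H = −Σ pᵢ log₂ pᵢ.
−0.15·log₂(0.15) = 0.4105
−0.20·log₂(0.20) = 0.4644
−0.03·log₂(0.03) = 0.1518
−0.18·log₂(0.18) = 0.4453
−0.18·log₂(0.18) = 0.4453
−0.15·log₂(0.15) = 0.4105
−0.11·log₂(0.11) = 0.3503
Sum ≈ 2.6781 → 2.678 bits.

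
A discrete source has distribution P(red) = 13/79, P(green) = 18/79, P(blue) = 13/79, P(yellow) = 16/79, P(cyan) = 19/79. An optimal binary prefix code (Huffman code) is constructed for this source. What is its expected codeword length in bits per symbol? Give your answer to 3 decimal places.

Repeatedly combine the two least-probable nodes; the expected code length is the sum of the merged weights.
merge 13/79 + 13/79 → 26/79
merge 16/79 + 18/79 → 34/79
merge 19/79 + 26/79 → 45/79
merge 34/79 + 45/79 → 1
L = 26/79 + 34/79 + 45/79 + 1 = 184/79 ≈ 2.329 bits/symbol.

2.329 bits/symbol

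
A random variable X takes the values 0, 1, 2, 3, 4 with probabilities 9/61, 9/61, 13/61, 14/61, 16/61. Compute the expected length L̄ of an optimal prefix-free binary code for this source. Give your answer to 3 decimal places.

2.295 bits/symbol

Repeatedly combine the two least-probable nodes; the expected code length is the sum of the merged weights.
merge 9/61 + 9/61 → 18/61
merge 13/61 + 14/61 → 27/61
merge 16/61 + 18/61 → 34/61
merge 27/61 + 34/61 → 1
L = 18/61 + 27/61 + 34/61 + 1 = 140/61 ≈ 2.295 bits/symbol.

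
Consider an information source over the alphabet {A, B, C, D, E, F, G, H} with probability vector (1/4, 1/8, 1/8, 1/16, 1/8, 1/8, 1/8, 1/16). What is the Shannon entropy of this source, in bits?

Each probability is a power of 1/2, so log₂(1/p) is an integer.
H = Σ p·log₂(1/p) = 1/4·2 + 1/8·3 + 1/8·3 + 1/16·4 + 1/8·3 + 1/8·3 + 1/8·3 + 1/16·4 = 2.875 bits.

2.875 bits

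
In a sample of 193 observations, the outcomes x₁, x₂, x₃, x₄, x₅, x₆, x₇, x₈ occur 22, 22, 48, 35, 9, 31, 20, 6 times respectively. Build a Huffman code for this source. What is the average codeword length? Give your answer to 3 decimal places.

2.829 bits/symbol

Probabilities are the counts divided by 193.
Repeatedly combine the two least-probable nodes; the expected code length is the sum of the merged weights.
merge 6/193 + 9/193 → 15/193
merge 15/193 + 20/193 → 35/193
merge 22/193 + 22/193 → 44/193
merge 31/193 + 35/193 → 66/193
merge 35/193 + 44/193 → 79/193
merge 48/193 + 66/193 → 114/193
merge 79/193 + 114/193 → 1
L = 15/193 + 35/193 + 44/193 + 66/193 + 79/193 + 114/193 + 1 = 546/193 ≈ 2.829 bits/symbol.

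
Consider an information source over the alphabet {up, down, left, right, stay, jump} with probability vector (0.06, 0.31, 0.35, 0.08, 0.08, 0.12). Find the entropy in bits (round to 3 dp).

2.248 bits

H = −Σ pᵢ log₂ pᵢ.
−0.06·log₂(0.06) = 0.2435
−0.31·log₂(0.31) = 0.5238
−0.35·log₂(0.35) = 0.5301
−0.08·log₂(0.08) = 0.2915
−0.08·log₂(0.08) = 0.2915
−0.12·log₂(0.12) = 0.3671
Sum ≈ 2.2475 → 2.248 bits.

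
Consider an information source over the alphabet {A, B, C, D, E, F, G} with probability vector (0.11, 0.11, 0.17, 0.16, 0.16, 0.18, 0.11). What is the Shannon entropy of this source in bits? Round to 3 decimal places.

2.777 bits

H = −Σ pᵢ log₂ pᵢ.
−0.11·log₂(0.11) = 0.3503
−0.11·log₂(0.11) = 0.3503
−0.17·log₂(0.17) = 0.4346
−0.16·log₂(0.16) = 0.4230
−0.16·log₂(0.16) = 0.4230
−0.18·log₂(0.18) = 0.4453
−0.11·log₂(0.11) = 0.3503
Sum ≈ 2.7768 → 2.777 bits.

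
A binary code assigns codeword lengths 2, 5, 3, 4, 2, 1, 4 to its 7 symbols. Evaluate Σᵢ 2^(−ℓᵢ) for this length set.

1.28125

With common denominator 2^5 = 32: Σ 2^(−ℓᵢ) = 8/32 + 1/32 + 4/32 + 2/32 + 8/32 + 16/32 + 2/32 = 41/32 = 1.28125.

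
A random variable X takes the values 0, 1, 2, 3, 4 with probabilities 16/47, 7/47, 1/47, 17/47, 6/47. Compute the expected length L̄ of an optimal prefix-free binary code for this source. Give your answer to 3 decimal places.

2.085 bits/symbol

Repeatedly combine the two least-probable nodes; the expected code length is the sum of the merged weights.
merge 1/47 + 6/47 → 7/47
merge 7/47 + 7/47 → 14/47
merge 14/47 + 16/47 → 30/47
merge 17/47 + 30/47 → 1
L = 7/47 + 14/47 + 30/47 + 1 = 98/47 ≈ 2.085 bits/symbol.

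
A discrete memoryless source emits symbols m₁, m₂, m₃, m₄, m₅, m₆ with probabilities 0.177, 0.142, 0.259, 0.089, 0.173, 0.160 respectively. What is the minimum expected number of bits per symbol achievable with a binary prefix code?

2.564 bits/symbol

Repeatedly combine the two least-probable nodes; the expected code length is the sum of the merged weights.
merge 89/1000 + 71/500 → 231/1000
merge 4/25 + 173/1000 → 333/1000
merge 177/1000 + 231/1000 → 51/125
merge 259/1000 + 333/1000 → 74/125
merge 51/125 + 74/125 → 1
L = 231/1000 + 333/1000 + 51/125 + 74/125 + 1 = 641/250 = 2.564 bits/symbol.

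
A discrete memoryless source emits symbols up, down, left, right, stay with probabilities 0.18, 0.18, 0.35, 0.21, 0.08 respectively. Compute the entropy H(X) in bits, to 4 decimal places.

H = −Σ pᵢ log₂ pᵢ.
−0.18·log₂(0.18) = 0.4453
−0.18·log₂(0.18) = 0.4453
−0.35·log₂(0.35) = 0.5301
−0.21·log₂(0.21) = 0.4728
−0.08·log₂(0.08) = 0.2915
Sum ≈ 2.1850 → 2.1850 bits.

2.1850 bits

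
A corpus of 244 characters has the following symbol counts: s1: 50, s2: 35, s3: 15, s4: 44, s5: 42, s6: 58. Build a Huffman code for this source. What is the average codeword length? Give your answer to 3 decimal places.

2.557 bits/symbol

Probabilities are the counts divided by 244.
Repeatedly combine the two least-probable nodes; the expected code length is the sum of the merged weights.
merge 15/244 + 35/244 → 25/122
merge 21/122 + 11/61 → 43/122
merge 25/122 + 25/122 → 25/61
merge 29/122 + 43/122 → 36/61
merge 25/61 + 36/61 → 1
L = 25/122 + 43/122 + 25/61 + 36/61 + 1 = 156/61 ≈ 2.557 bits/symbol.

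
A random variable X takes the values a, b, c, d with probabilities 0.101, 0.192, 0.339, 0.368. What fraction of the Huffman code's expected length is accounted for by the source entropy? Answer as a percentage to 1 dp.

96.2%

Entropy H = −Σ p log₂ p ≈ 1.8510 bits.
Huffman merges: 101/1000+24/125→293/1000; 293/1000+339/1000→79/125; 46/125+79/125→1. L = 77/40 ≈ 1.9250.
Efficiency = H/L = 1.8510/1.9250 = 96.2%.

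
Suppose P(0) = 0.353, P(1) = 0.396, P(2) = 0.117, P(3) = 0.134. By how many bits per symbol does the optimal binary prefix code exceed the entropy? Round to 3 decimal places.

Entropy H = −Σ p log₂ p ≈ 1.8102 bits.
Huffman merges: 117/1000+67/500→251/1000; 251/1000+353/1000→151/250; 99/250+151/250→1. L = 371/200 ≈ 1.8550.
L − H = 1.8550 − 1.8102 = 0.045 bits.

0.045 bits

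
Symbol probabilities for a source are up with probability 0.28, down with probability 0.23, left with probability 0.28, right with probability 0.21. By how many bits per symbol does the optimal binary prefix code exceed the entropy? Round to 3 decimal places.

Entropy H = −Σ p log₂ p ≈ 1.9889 bits.
Huffman merges: 21/100+23/100→11/25; 7/25+7/25→14/25; 11/25+14/25→1. L = 2 ≈ 2.0000.
L − H = 2.0000 − 1.9889 = 0.011 bits.

0.011 bits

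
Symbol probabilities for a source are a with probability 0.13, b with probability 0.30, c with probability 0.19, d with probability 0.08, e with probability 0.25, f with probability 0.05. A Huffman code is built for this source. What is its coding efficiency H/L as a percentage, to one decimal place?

99.0%

Entropy H = −Σ p log₂ p ≈ 2.3666 bits.
Huffman merges: 1/20+2/25→13/100; 13/100+13/100→13/50; 19/100+1/4→11/25; 13/50+3/10→14/25; 11/25+14/25→1. L = 239/100 ≈ 2.3900.
Efficiency = H/L = 2.3666/2.3900 = 99.0%.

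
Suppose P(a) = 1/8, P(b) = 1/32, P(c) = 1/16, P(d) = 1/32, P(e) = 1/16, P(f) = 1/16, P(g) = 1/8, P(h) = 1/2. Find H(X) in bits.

Each probability is a power of 1/2, so log₂(1/p) is an integer.
H = Σ p·log₂(1/p) = 1/8·3 + 1/32·5 + 1/16·4 + 1/32·5 + 1/16·4 + 1/16·4 + 1/8·3 + 1/2·1 = 2.3125 bits.

2.3125 bits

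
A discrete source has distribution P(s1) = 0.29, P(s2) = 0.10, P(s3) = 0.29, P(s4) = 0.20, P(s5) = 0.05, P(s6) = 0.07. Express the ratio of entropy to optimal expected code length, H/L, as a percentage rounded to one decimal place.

99.0%

Entropy H = −Σ p log₂ p ≈ 2.3170 bits.
Huffman merges: 1/20+7/100→3/25; 1/10+3/25→11/50; 1/5+11/50→21/50; 29/100+29/100→29/50; 21/50+29/50→1. L = 117/50 ≈ 2.3400.
Efficiency = H/L = 2.3170/2.3400 = 99.0%.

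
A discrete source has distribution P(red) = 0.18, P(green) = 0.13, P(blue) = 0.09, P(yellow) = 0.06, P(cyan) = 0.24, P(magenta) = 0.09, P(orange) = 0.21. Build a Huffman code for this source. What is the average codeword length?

2.7 bits/symbol

Repeatedly combine the two least-probable nodes; the expected code length is the sum of the merged weights.
merge 3/50 + 9/100 → 3/20
merge 9/100 + 13/100 → 11/50
merge 3/20 + 9/50 → 33/100
merge 21/100 + 11/50 → 43/100
merge 6/25 + 33/100 → 57/100
merge 43/100 + 57/100 → 1
L = 3/20 + 11/50 + 33/100 + 43/100 + 57/100 + 1 = 27/10 = 2.7 bits/symbol.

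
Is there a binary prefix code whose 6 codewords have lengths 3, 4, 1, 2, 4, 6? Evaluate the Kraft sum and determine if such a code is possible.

With common denominator 2^6 = 64: Σ 2^(−ℓᵢ) = 8/64 + 4/64 + 32/64 + 16/64 + 4/64 + 1/64 = 65/64 = 1.015625.
Kraft's inequality requires Σ ≤ 1; here Σ = 1.015625 > 1, so no such prefix code exists.

1.015625; no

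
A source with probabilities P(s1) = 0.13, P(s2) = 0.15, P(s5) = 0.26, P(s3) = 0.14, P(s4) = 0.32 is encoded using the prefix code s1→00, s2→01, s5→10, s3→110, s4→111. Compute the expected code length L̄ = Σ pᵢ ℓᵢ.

2.46 bits/symbol

L̄ = Σ pᵢ·ℓᵢ = 0.13·2 + 0.15·2 + 0.26·2 + 0.14·3 + 0.32·3 = 2.46 bits/symbol.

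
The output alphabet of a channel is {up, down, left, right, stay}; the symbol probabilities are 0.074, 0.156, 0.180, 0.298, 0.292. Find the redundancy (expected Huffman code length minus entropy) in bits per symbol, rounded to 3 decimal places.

Entropy H = −Σ p log₂ p ≈ 2.1805 bits.
Huffman merges: 37/500+39/250→23/100; 9/50+23/100→41/100; 73/250+149/500→59/100; 41/100+59/100→1. L = 223/100 ≈ 2.2300.
L − H = 2.2300 − 2.1805 = 0.050 bits.

0.050 bits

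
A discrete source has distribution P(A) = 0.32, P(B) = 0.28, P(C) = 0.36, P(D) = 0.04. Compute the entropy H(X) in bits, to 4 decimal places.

H = −Σ pᵢ log₂ pᵢ.
−0.32·log₂(0.32) = 0.5260
−0.28·log₂(0.28) = 0.5142
−0.36·log₂(0.36) = 0.5306
−0.04·log₂(0.04) = 0.1858
Sum ≈ 1.7566 → 1.7566 bits.

1.7566 bits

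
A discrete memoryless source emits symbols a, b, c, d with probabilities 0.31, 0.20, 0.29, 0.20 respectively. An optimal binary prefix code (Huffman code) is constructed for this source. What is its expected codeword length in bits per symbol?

2 bits/symbol

Repeatedly combine the two least-probable nodes; the expected code length is the sum of the merged weights.
merge 1/5 + 1/5 → 2/5
merge 29/100 + 31/100 → 3/5
merge 2/5 + 3/5 → 1
L = 2/5 + 3/5 + 1 = 2 bits/symbol.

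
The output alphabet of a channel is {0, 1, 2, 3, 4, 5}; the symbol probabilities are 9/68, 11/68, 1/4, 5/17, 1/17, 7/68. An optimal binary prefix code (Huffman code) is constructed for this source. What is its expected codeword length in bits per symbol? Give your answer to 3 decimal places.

2.456 bits/symbol

Repeatedly combine the two least-probable nodes; the expected code length is the sum of the merged weights.
merge 1/17 + 7/68 → 11/68
merge 9/68 + 11/68 → 5/17
merge 11/68 + 1/4 → 7/17
merge 5/17 + 5/17 → 10/17
merge 7/17 + 10/17 → 1
L = 11/68 + 5/17 + 7/17 + 10/17 + 1 = 167/68 ≈ 2.456 bits/symbol.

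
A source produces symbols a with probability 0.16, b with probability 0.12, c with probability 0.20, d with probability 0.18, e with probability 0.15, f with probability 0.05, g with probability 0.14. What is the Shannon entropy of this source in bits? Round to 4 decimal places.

H = −Σ pᵢ log₂ pᵢ.
−0.16·log₂(0.16) = 0.4230
−0.12·log₂(0.12) = 0.3671
−0.20·log₂(0.20) = 0.4644
−0.18·log₂(0.18) = 0.4453
−0.15·log₂(0.15) = 0.4105
−0.05·log₂(0.05) = 0.2161
−0.14·log₂(0.14) = 0.3971
Sum ≈ 2.7235 → 2.7235 bits.

2.7235 bits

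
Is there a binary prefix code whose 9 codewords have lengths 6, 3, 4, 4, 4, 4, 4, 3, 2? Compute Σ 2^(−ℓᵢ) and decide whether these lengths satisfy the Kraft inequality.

0.828125; yes

With common denominator 2^6 = 64: Σ 2^(−ℓᵢ) = 1/64 + 8/64 + 4/64 + 4/64 + 4/64 + 4/64 + 4/64 + 8/64 + 16/64 = 53/64 = 0.828125.
Kraft's inequality requires Σ ≤ 1; here Σ = 0.828125 ≤ 1, so such a prefix code exists.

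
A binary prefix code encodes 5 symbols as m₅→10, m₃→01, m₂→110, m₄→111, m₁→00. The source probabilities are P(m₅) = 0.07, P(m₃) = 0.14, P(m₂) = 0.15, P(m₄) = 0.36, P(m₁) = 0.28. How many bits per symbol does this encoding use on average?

L̄ = Σ pᵢ·ℓᵢ = 0.07·2 + 0.14·2 + 0.15·3 + 0.36·3 + 0.28·2 = 2.51 bits/symbol.

2.51 bits/symbol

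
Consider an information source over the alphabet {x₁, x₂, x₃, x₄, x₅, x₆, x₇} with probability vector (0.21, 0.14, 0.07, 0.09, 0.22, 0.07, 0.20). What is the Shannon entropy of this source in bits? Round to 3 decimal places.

2.665 bits

H = −Σ pᵢ log₂ pᵢ.
−0.21·log₂(0.21) = 0.4728
−0.14·log₂(0.14) = 0.3971
−0.07·log₂(0.07) = 0.2686
−0.09·log₂(0.09) = 0.3127
−0.22·log₂(0.22) = 0.4806
−0.07·log₂(0.07) = 0.2686
−0.20·log₂(0.20) = 0.4644
Sum ≈ 2.6647 → 2.665 bits.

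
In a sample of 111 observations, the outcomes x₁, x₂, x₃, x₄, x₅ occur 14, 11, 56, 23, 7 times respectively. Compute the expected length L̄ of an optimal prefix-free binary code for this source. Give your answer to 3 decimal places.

Probabilities are the counts divided by 111.
Repeatedly combine the two least-probable nodes; the expected code length is the sum of the merged weights.
merge 7/111 + 11/111 → 6/37
merge 14/111 + 6/37 → 32/111
merge 23/111 + 32/111 → 55/111
merge 55/111 + 56/111 → 1
L = 6/37 + 32/111 + 55/111 + 1 = 72/37 ≈ 1.946 bits/symbol.

1.946 bits/symbol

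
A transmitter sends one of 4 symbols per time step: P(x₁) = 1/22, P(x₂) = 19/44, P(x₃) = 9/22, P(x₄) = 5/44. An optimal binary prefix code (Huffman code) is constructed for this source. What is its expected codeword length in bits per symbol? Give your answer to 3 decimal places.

Repeatedly combine the two least-probable nodes; the expected code length is the sum of the merged weights.
merge 1/22 + 5/44 → 7/44
merge 7/44 + 9/22 → 25/44
merge 19/44 + 25/44 → 1
L = 7/44 + 25/44 + 1 = 19/11 ≈ 1.727 bits/symbol.

1.727 bits/symbol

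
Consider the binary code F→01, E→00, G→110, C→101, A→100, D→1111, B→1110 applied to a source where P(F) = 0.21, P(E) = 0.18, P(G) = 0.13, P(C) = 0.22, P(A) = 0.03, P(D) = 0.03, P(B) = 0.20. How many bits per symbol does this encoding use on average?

2.84 bits/symbol

L̄ = Σ pᵢ·ℓᵢ = 0.21·2 + 0.18·2 + 0.13·3 + 0.22·3 + 0.03·3 + 0.03·4 + 0.20·4 = 2.84 bits/symbol.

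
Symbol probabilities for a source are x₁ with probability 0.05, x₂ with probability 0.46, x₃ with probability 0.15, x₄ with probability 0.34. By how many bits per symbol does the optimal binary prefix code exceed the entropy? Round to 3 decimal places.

0.069 bits

Entropy H = −Σ p log₂ p ≈ 1.6712 bits.
Huffman merges: 1/20+3/20→1/5; 1/5+17/50→27/50; 23/50+27/50→1. L = 87/50 ≈ 1.7400.
L − H = 1.7400 − 1.6712 = 0.069 bits.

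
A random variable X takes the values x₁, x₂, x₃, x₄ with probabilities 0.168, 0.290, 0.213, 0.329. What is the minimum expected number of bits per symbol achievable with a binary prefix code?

2 bits/symbol

Repeatedly combine the two least-probable nodes; the expected code length is the sum of the merged weights.
merge 21/125 + 213/1000 → 381/1000
merge 29/100 + 329/1000 → 619/1000
merge 381/1000 + 619/1000 → 1
L = 381/1000 + 619/1000 + 1 = 2 bits/symbol.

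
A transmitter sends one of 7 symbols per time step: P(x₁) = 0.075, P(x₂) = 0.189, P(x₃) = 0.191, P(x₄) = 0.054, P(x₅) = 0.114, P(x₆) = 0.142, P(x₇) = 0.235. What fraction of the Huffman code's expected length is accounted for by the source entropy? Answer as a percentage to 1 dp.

Entropy H = −Σ p log₂ p ≈ 2.6661 bits.
Huffman merges: 27/500+3/40→129/1000; 57/500+129/1000→243/1000; 71/500+189/1000→331/1000; 191/1000+47/200→213/500; 243/1000+331/1000→287/500; 213/500+287/500→1. L = 2703/1000 ≈ 2.7030.
Efficiency = H/L = 2.6661/2.7030 = 98.6%.

98.6%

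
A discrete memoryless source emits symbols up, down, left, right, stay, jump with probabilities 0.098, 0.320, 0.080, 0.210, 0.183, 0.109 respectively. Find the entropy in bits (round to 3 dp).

2.416 bits

H = −Σ pᵢ log₂ pᵢ.
−0.098·log₂(0.098) = 0.3284
−0.320·log₂(0.320) = 0.5260
−0.080·log₂(0.080) = 0.2915
−0.210·log₂(0.210) = 0.4728
−0.183·log₂(0.183) = 0.4484
−0.109·log₂(0.109) = 0.3485
Sum ≈ 2.4157 → 2.416 bits.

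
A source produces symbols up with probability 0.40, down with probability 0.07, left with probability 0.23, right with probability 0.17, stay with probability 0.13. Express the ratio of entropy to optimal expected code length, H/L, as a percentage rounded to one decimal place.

Entropy H = −Σ p log₂ p ≈ 2.1022 bits.
Huffman merges: 7/100+13/100→1/5; 17/100+1/5→37/100; 23/100+37/100→3/5; 2/5+3/5→1. L = 217/100 ≈ 2.1700.
Efficiency = H/L = 2.1022/2.1700 = 96.9%.

96.9%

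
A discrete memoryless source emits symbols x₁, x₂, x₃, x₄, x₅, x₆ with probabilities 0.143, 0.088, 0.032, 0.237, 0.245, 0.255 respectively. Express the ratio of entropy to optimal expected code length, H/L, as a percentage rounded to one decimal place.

Entropy H = −Σ p log₂ p ≈ 2.3608 bits.
Huffman merges: 4/125+11/125→3/25; 3/25+143/1000→263/1000; 237/1000+49/200→241/500; 51/200+263/1000→259/500; 241/500+259/500→1. L = 2383/1000 ≈ 2.3830.
Efficiency = H/L = 2.3608/2.3830 = 99.1%.

99.1%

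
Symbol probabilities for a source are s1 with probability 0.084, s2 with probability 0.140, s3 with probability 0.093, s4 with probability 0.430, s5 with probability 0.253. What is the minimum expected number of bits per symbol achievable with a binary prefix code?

Repeatedly combine the two least-probable nodes; the expected code length is the sum of the merged weights.
merge 21/250 + 93/1000 → 177/1000
merge 7/50 + 177/1000 → 317/1000
merge 253/1000 + 317/1000 → 57/100
merge 43/100 + 57/100 → 1
L = 177/1000 + 317/1000 + 57/100 + 1 = 258/125 = 2.064 bits/symbol.

2.064 bits/symbol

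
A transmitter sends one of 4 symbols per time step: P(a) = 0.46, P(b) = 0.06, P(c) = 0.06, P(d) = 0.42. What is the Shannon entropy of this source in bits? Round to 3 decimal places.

1.528 bits

H = −Σ pᵢ log₂ pᵢ.
−0.46·log₂(0.46) = 0.5153
−0.06·log₂(0.06) = 0.2435
−0.06·log₂(0.06) = 0.2435
−0.42·log₂(0.42) = 0.5256
Sum ≈ 1.5280 → 1.528 bits.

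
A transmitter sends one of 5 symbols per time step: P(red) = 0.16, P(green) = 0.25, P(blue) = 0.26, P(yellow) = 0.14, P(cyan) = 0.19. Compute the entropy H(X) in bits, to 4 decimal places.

2.2806 bits

H = −Σ pᵢ log₂ pᵢ.
−0.16·log₂(0.16) = 0.4230
−0.25·log₂(0.25) = 0.5000
−0.26·log₂(0.26) = 0.5053
−0.14·log₂(0.14) = 0.3971
−0.19·log₂(0.19) = 0.4552
Sum ≈ 2.2806 → 2.2806 bits.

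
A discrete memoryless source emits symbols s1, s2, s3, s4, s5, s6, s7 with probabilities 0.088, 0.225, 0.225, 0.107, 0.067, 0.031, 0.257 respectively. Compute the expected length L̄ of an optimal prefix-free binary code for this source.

2.577 bits/symbol

Repeatedly combine the two least-probable nodes; the expected code length is the sum of the merged weights.
merge 31/1000 + 67/1000 → 49/500
merge 11/125 + 49/500 → 93/500
merge 107/1000 + 93/500 → 293/1000
merge 9/40 + 9/40 → 9/20
merge 257/1000 + 293/1000 → 11/20
merge 9/20 + 11/20 → 1
L = 49/500 + 93/500 + 293/1000 + 9/20 + 11/20 + 1 = 2577/1000 = 2.577 bits/symbol.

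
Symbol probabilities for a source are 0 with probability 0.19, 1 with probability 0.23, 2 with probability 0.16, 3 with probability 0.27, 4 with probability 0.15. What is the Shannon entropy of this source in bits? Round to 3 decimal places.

2.286 bits

H = −Σ pᵢ log₂ pᵢ.
−0.19·log₂(0.19) = 0.4552
−0.23·log₂(0.23) = 0.4877
−0.16·log₂(0.16) = 0.4230
−0.27·log₂(0.27) = 0.5100
−0.15·log₂(0.15) = 0.4105
Sum ≈ 2.2865 → 2.286 bits.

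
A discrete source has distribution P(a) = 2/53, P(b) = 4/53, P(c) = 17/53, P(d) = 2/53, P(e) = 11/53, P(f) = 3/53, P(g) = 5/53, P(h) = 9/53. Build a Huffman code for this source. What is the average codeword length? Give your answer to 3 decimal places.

2.679 bits/symbol

Repeatedly combine the two least-probable nodes; the expected code length is the sum of the merged weights.
merge 2/53 + 2/53 → 4/53
merge 3/53 + 4/53 → 7/53
merge 4/53 + 5/53 → 9/53
merge 7/53 + 9/53 → 16/53
merge 9/53 + 11/53 → 20/53
merge 16/53 + 17/53 → 33/53
merge 20/53 + 33/53 → 1
L = 4/53 + 7/53 + 9/53 + 16/53 + 20/53 + 33/53 + 1 = 142/53 ≈ 2.679 bits/symbol.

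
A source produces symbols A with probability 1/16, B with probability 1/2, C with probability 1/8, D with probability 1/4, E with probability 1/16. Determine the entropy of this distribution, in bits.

1.875 bits

Each probability is a power of 1/2, so log₂(1/p) is an integer.
H = Σ p·log₂(1/p) = 1/16·4 + 1/2·1 + 1/8·3 + 1/4·2 + 1/16·4 = 1.875 bits.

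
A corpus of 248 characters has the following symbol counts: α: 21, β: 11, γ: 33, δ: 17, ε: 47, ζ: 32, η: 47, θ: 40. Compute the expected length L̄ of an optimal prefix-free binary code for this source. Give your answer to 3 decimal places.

2.923 bits/symbol

Probabilities are the counts divided by 248.
Repeatedly combine the two least-probable nodes; the expected code length is the sum of the merged weights.
merge 11/248 + 17/248 → 7/62
merge 21/248 + 7/62 → 49/248
merge 4/31 + 33/248 → 65/248
merge 5/31 + 47/248 → 87/248
merge 47/248 + 49/248 → 12/31
merge 65/248 + 87/248 → 19/31
merge 12/31 + 19/31 → 1
L = 7/62 + 49/248 + 65/248 + 87/248 + 12/31 + 19/31 + 1 = 725/248 ≈ 2.923 bits/symbol.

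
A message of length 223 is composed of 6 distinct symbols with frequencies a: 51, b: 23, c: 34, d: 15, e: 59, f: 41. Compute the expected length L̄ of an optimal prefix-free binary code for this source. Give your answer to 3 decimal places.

Probabilities are the counts divided by 223.
Repeatedly combine the two least-probable nodes; the expected code length is the sum of the merged weights.
merge 15/223 + 23/223 → 38/223
merge 34/223 + 38/223 → 72/223
merge 41/223 + 51/223 → 92/223
merge 59/223 + 72/223 → 131/223
merge 92/223 + 131/223 → 1
L = 38/223 + 72/223 + 92/223 + 131/223 + 1 = 556/223 ≈ 2.493 bits/symbol.

2.493 bits/symbol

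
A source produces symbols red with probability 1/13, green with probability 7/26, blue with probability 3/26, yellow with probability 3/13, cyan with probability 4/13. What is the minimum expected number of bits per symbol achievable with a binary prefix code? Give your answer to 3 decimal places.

Repeatedly combine the two least-probable nodes; the expected code length is the sum of the merged weights.
merge 1/13 + 3/26 → 5/26
merge 5/26 + 3/13 → 11/26
merge 7/26 + 4/13 → 15/26
merge 11/26 + 15/26 → 1
L = 5/26 + 11/26 + 15/26 + 1 = 57/26 ≈ 2.192 bits/symbol.

2.192 bits/symbol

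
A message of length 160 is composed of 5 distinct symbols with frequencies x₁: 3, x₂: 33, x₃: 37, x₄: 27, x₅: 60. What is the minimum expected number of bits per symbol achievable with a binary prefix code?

Probabilities are the counts divided by 160.
Repeatedly combine the two least-probable nodes; the expected code length is the sum of the merged weights.
merge 3/160 + 27/160 → 3/16
merge 3/16 + 33/160 → 63/160
merge 37/160 + 3/8 → 97/160
merge 63/160 + 97/160 → 1
L = 3/16 + 63/160 + 97/160 + 1 = 35/16 = 2.1875 bits/symbol.

2.1875 bits/symbol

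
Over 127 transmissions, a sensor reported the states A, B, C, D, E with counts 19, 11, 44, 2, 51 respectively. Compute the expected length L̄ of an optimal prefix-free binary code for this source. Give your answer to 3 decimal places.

1.953 bits/symbol

Probabilities are the counts divided by 127.
Repeatedly combine the two least-probable nodes; the expected code length is the sum of the merged weights.
merge 2/127 + 11/127 → 13/127
merge 13/127 + 19/127 → 32/127
merge 32/127 + 44/127 → 76/127
merge 51/127 + 76/127 → 1
L = 13/127 + 32/127 + 76/127 + 1 = 248/127 ≈ 1.953 bits/symbol.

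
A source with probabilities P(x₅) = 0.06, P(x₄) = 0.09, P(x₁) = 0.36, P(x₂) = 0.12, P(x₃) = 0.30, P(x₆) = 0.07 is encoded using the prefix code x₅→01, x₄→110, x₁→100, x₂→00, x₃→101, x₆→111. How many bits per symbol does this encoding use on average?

2.82 bits/symbol

L̄ = Σ pᵢ·ℓᵢ = 0.06·2 + 0.09·3 + 0.36·3 + 0.12·2 + 0.30·3 + 0.07·3 = 2.82 bits/symbol.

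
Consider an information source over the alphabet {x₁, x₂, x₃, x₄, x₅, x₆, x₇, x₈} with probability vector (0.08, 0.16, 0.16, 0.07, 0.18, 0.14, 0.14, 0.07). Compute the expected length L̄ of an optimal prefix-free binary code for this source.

Repeatedly combine the two least-probable nodes; the expected code length is the sum of the merged weights.
merge 7/100 + 7/100 → 7/50
merge 2/25 + 7/50 → 11/50
merge 7/50 + 7/50 → 7/25
merge 4/25 + 4/25 → 8/25
merge 9/50 + 11/50 → 2/5
merge 7/25 + 8/25 → 3/5
merge 2/5 + 3/5 → 1
L = 7/50 + 11/50 + 7/25 + 8/25 + 2/5 + 3/5 + 1 = 74/25 = 2.96 bits/symbol.

2.96 bits/symbol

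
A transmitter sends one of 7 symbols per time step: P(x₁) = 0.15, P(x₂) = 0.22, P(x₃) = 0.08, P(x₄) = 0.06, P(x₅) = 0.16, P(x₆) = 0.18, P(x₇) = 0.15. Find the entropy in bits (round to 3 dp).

2.705 bits

H = −Σ pᵢ log₂ pᵢ.
−0.15·log₂(0.15) = 0.4105
−0.22·log₂(0.22) = 0.4806
−0.08·log₂(0.08) = 0.2915
−0.06·log₂(0.06) = 0.2435
−0.16·log₂(0.16) = 0.4230
−0.18·log₂(0.18) = 0.4453
−0.15·log₂(0.15) = 0.4105
Sum ≈ 2.7050 → 2.705 bits.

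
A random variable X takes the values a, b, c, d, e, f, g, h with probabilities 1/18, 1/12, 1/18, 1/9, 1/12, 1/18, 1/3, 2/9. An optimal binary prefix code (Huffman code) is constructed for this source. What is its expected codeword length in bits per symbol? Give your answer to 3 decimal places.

Repeatedly combine the two least-probable nodes; the expected code length is the sum of the merged weights.
merge 1/18 + 1/18 → 1/9
merge 1/18 + 1/12 → 5/36
merge 1/12 + 1/9 → 7/36
merge 1/9 + 5/36 → 1/4
merge 7/36 + 2/9 → 5/12
merge 1/4 + 1/3 → 7/12
merge 5/12 + 7/12 → 1
L = 1/9 + 5/36 + 7/36 + 1/4 + 5/12 + 7/12 + 1 = 97/36 ≈ 2.694 bits/symbol.

2.694 bits/symbol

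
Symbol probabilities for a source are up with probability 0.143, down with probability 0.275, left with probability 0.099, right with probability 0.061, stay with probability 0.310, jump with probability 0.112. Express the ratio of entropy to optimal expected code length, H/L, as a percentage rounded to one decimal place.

98.0%

Entropy H = −Σ p log₂ p ≈ 2.3674 bits.
Huffman merges: 61/1000+99/1000→4/25; 14/125+143/1000→51/200; 4/25+51/200→83/200; 11/40+31/100→117/200; 83/200+117/200→1. L = 483/200 ≈ 2.4150.
Efficiency = H/L = 2.3674/2.4150 = 98.0%.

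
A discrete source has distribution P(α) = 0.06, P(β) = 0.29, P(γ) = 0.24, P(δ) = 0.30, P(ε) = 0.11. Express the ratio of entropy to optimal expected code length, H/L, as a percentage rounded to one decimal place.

98.0%

Entropy H = −Σ p log₂ p ≈ 2.1269 bits.
Huffman merges: 3/50+11/100→17/100; 17/100+6/25→41/100; 29/100+3/10→59/100; 41/100+59/100→1. L = 217/100 ≈ 2.1700.
Efficiency = H/L = 2.1269/2.1700 = 98.0%.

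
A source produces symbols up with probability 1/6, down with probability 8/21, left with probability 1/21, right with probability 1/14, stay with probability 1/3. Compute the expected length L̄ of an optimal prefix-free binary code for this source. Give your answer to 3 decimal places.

2.024 bits/symbol

Repeatedly combine the two least-probable nodes; the expected code length is the sum of the merged weights.
merge 1/21 + 1/14 → 5/42
merge 5/42 + 1/6 → 2/7
merge 2/7 + 1/3 → 13/21
merge 8/21 + 13/21 → 1
L = 5/42 + 2/7 + 13/21 + 1 = 85/42 ≈ 2.024 bits/symbol.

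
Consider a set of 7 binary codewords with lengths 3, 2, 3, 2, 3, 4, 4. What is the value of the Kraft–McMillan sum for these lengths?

With common denominator 2^4 = 16: Σ 2^(−ℓᵢ) = 2/16 + 4/16 + 2/16 + 4/16 + 2/16 + 1/16 + 1/16 = 16/16 = 1.

1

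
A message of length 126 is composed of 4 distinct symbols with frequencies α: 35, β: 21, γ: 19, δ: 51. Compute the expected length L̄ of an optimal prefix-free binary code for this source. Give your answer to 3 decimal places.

Probabilities are the counts divided by 126.
Repeatedly combine the two least-probable nodes; the expected code length is the sum of the merged weights.
merge 19/126 + 1/6 → 20/63
merge 5/18 + 20/63 → 25/42
merge 17/42 + 25/42 → 1
L = 20/63 + 25/42 + 1 = 241/126 ≈ 1.913 bits/symbol.

1.913 bits/symbol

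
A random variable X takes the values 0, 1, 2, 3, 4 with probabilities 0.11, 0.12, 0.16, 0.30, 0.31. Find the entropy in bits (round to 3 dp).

H = −Σ pᵢ log₂ pᵢ.
−0.11·log₂(0.11) = 0.3503
−0.12·log₂(0.12) = 0.3671
−0.16·log₂(0.16) = 0.4230
−0.30·log₂(0.30) = 0.5211
−0.31·log₂(0.31) = 0.5238
Sum ≈ 2.1853 → 2.185 bits.

2.185 bits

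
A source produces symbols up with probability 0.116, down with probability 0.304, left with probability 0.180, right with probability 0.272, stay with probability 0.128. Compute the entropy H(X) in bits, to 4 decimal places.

2.2186 bits

H = −Σ pᵢ log₂ pᵢ.
−0.116·log₂(0.116) = 0.3605
−0.304·log₂(0.304) = 0.5222
−0.180·log₂(0.180) = 0.4453
−0.272·log₂(0.272) = 0.5109
−0.128·log₂(0.128) = 0.3796
Sum ≈ 2.2186 → 2.2186 bits.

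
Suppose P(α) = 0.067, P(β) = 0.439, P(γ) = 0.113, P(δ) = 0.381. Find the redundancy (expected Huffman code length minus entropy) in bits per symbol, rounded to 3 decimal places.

Entropy H = −Σ p log₂ p ≈ 1.6685 bits.
Huffman merges: 67/1000+113/1000→9/50; 9/50+381/1000→561/1000; 439/1000+561/1000→1. L = 1741/1000 ≈ 1.7410.
L − H = 1.7410 − 1.6685 = 0.072 bits.

0.072 bits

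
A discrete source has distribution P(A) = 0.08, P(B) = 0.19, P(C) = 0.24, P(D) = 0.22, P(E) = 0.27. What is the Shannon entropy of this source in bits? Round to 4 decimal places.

H = −Σ pᵢ log₂ pᵢ.
−0.08·log₂(0.08) = 0.2915
−0.19·log₂(0.19) = 0.4552
−0.24·log₂(0.24) = 0.4941
−0.22·log₂(0.22) = 0.4806
−0.27·log₂(0.27) = 0.5100
Sum ≈ 2.2315 → 2.2315 bits.

2.2315 bits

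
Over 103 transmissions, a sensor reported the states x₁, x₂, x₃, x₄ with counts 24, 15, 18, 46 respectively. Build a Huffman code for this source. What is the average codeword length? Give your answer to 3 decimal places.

1.874 bits/symbol

Probabilities are the counts divided by 103.
Repeatedly combine the two least-probable nodes; the expected code length is the sum of the merged weights.
merge 15/103 + 18/103 → 33/103
merge 24/103 + 33/103 → 57/103
merge 46/103 + 57/103 → 1
L = 33/103 + 57/103 + 1 = 193/103 ≈ 1.874 bits/symbol.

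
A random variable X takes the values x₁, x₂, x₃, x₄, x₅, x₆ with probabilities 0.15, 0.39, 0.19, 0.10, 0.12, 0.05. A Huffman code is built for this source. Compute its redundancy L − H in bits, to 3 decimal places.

Entropy H = −Σ p log₂ p ≈ 2.3109 bits.
Huffman merges: 1/20+1/10→3/20; 3/25+3/20→27/100; 3/20+19/100→17/50; 27/100+17/50→61/100; 39/100+61/100→1. L = 237/100 ≈ 2.3700.
L − H = 2.3700 − 2.3109 = 0.059 bits.

0.059 bits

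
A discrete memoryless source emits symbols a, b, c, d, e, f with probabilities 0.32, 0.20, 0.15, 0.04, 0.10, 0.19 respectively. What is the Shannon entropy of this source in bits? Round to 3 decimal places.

2.374 bits

H = −Σ pᵢ log₂ pᵢ.
−0.32·log₂(0.32) = 0.5260
−0.20·log₂(0.20) = 0.4644
−0.15·log₂(0.15) = 0.4105
−0.04·log₂(0.04) = 0.1858
−0.10·log₂(0.10) = 0.3322
−0.19·log₂(0.19) = 0.4552
Sum ≈ 2.3741 → 2.374 bits.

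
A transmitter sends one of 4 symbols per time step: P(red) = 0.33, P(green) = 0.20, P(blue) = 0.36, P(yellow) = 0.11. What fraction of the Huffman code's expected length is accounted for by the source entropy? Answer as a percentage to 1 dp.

96.1%

Entropy H = −Σ p log₂ p ≈ 1.8731 bits.
Huffman merges: 11/100+1/5→31/100; 31/100+33/100→16/25; 9/25+16/25→1. L = 39/20 ≈ 1.9500.
Efficiency = H/L = 1.8731/1.9500 = 96.1%.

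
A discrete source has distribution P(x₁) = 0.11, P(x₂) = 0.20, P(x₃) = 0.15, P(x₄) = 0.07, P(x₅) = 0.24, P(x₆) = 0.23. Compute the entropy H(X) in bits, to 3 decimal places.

H = −Σ pᵢ log₂ pᵢ.
−0.11·log₂(0.11) = 0.3503
−0.20·log₂(0.20) = 0.4644
−0.15·log₂(0.15) = 0.4105
−0.07·log₂(0.07) = 0.2686
−0.24·log₂(0.24) = 0.4941
−0.23·log₂(0.23) = 0.4877
Sum ≈ 2.4756 → 2.476 bits.

2.476 bits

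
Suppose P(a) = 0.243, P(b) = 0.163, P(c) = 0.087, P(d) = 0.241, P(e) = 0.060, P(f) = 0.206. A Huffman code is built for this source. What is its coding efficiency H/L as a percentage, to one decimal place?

99.2%

Entropy H = −Σ p log₂ p ≈ 2.4368 bits.
Huffman merges: 3/50+87/1000→147/1000; 147/1000+163/1000→31/100; 103/500+241/1000→447/1000; 243/1000+31/100→553/1000; 447/1000+553/1000→1. L = 2457/1000 ≈ 2.4570.
Efficiency = H/L = 2.4368/2.4570 = 99.2%.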